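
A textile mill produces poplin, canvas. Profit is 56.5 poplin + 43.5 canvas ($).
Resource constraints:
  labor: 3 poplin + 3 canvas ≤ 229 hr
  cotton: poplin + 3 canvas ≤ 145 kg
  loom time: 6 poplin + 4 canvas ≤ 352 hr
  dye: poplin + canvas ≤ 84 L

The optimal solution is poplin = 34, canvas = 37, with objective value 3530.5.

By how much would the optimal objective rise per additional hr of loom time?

At the optimum: labor uses 213 of 229 (slack = 16); cotton uses 145 of 145 (binding); loom time uses 352 of 352 (binding); dye uses 71 of 84 (slack = 13).
By complementary slackness, y = 0 for the non-binding constraints.
The binding rows give the dual system: 1·y_cotton + 6·y_loom time = 56.5 and 3·y_cotton + 4·y_loom time = 43.5.
This yields shadow prices y_cotton = 2.5, y_loom time = 9.
Shadow price of loom time = 9.

9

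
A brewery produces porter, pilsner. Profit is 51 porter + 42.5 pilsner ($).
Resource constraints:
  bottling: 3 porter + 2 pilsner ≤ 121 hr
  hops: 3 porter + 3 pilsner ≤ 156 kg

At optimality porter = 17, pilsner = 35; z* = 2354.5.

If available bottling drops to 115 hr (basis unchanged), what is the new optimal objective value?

2303.5

At the optimum: bottling uses 121 of 121 (binding); hops uses 156 of 156 (binding).
The binding rows give the dual system: 3·y_bottling + 3·y_hops = 51 and 2·y_bottling + 3·y_hops = 42.5.
→ y_bottling = 8.5 and y_hops = 8.5.
Δz = y_bottling·Δb = 8.5 × (-6) = -51, so new z* = 2354.5 − 51 = 2303.5.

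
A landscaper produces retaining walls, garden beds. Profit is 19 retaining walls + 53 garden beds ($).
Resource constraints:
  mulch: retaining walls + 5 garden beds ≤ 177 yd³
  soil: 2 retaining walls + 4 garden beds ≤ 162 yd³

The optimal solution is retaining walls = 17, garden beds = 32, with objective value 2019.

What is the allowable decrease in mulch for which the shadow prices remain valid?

96

Binding constraints: mulch, soil. The basis is B = [[1,5],[2,4]] with det -6.
Per unit decrease in mulch, x* moves by d = (0.6667, -0.3333).
The basis stays optimal until garden beds reaches 0; allowable decrease = 96 yd³.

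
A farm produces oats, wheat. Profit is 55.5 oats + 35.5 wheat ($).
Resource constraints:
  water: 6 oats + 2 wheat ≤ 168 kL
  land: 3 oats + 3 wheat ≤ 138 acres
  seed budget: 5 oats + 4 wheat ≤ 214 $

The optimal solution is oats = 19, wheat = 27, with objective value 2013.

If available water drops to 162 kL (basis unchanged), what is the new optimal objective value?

Binding: water and land. Non-binding: seed budget (11 unused).
By complementary slackness, y = 0 for the non-binding constraint.
Dual feasibility on the basic columns requires 6·y_water + 3·y_land = 55.5, 2·y_water + 3·y_land = 35.5.
This yields shadow prices y_water = 5, y_land = 8.5.
Δz = y_water·Δb = 5 × (-6) = -30, so new z* = 2013 − 30 = 1983.

1983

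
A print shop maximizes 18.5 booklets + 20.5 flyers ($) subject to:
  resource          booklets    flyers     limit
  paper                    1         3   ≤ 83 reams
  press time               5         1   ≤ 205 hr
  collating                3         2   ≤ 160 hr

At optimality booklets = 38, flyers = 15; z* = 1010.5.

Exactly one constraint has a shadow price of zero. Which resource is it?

paper: 83/83 (binding)
press time: 205/205 (binding)
collating: 144/160 (slack 16)
By complementary slackness, a constraint with positive slack has shadow price 0 → collating.

collating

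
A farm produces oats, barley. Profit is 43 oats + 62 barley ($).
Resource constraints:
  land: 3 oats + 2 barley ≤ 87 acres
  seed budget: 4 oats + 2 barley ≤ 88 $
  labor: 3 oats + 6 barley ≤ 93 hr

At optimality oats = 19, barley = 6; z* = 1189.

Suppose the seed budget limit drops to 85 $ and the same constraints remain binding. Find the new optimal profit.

Check each constraint at x*: land 69/87 (slack 18); seed budget 88/88 (tight); labor 93/93 (tight).
Since land is not tight, its dual is 0.
The binding rows give the dual system: 4·y_seed budget + 3·y_labor = 43 and 2·y_seed budget + 6·y_labor = 62.
This yields shadow prices y_seed budget = 4, y_labor = 9.
Δz = y_seed budget·Δb = 4 × (-3) = -12, so new z* = 1189 − 12 = 1177.

1177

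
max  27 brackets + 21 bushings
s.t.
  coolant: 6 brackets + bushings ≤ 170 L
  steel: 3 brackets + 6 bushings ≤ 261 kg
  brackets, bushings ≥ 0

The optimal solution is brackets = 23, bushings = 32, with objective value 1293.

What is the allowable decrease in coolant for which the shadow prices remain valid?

Binding constraints: coolant, steel. The basis is B = [[6,1],[3,6]] with det 33.
Per unit decrease in coolant, x* moves by d = (-0.1818, 0.0909).
The basis stays optimal until brackets reaches 0; allowable decrease = 126.5 L.

126.5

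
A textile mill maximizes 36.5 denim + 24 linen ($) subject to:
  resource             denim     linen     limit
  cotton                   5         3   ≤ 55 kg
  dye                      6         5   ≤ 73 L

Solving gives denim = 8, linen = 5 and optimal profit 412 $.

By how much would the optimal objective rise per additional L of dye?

Both cotton and dye are binding at x*.
The binding rows give the dual system: 5·y_cotton + 6·y_dye = 36.5 and 3·y_cotton + 5·y_dye = 24.
Solving: y_cotton = 5.5, y_dye = 1.5.
Shadow price of dye = 1.5.

1.5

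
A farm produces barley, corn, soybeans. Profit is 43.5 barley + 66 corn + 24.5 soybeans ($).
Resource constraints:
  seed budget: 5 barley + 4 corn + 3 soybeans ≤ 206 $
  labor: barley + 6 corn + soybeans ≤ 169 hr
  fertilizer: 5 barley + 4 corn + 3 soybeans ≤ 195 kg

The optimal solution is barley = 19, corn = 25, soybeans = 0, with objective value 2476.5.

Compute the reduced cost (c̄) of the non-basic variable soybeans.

-4

At the optimum: seed budget uses 195 of 206 (slack = 11); labor uses 169 of 169 (binding); fertilizer uses 195 of 195 (binding).
Slack constraints have shadow price 0 (complementary slackness).
From A_Bᵀ y = c: 1·y_labor + 5·y_fertilizer = 43.5; 6·y_labor + 4·y_fertilizer = 66.
Solving: y_labor = 6, y_fertilizer = 7.5.
Reduced cost of soybeans: c₃ − yᵀa₃ = 24.5 − (6·1 + 7.5·3) = 24.5 − 28.5 = -4.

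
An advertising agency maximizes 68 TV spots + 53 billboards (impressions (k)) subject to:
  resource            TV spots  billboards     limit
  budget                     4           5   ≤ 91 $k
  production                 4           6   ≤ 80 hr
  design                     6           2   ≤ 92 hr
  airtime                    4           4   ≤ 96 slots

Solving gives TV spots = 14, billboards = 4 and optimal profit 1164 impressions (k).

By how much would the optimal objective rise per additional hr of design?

Check each constraint at x*: budget 76/91 (slack 15); production 80/80 (tight); design 92/92 (tight); airtime 72/96 (slack 24).
Since budget, airtime are not tight, their duals are 0.
Dual feasibility on the basic columns requires 4·y_production + 6·y_design = 68, 6·y_production + 2·y_design = 53.
Solving: y_production = 6.5, y_design = 7.
Shadow price of design = 7.

7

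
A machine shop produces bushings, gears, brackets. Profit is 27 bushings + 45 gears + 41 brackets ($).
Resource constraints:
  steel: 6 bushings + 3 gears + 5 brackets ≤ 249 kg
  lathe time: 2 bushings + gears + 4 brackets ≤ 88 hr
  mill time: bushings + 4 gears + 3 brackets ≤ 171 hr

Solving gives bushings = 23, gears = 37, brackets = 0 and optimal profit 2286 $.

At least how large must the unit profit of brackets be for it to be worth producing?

42

At the optimum: steel uses 249 of 249 (binding); lathe time uses 83 of 88 (slack = 5); mill time uses 171 of 171 (binding).
Since lathe time is not tight, its dual is 0.
Dual feasibility on the basic columns requires 6·y_steel + 1·y_mill time = 27, 3·y_steel + 4·y_mill time = 45.
This yields shadow prices y_steel = 3, y_mill time = 9.
brackets enters the basis when its profit ≥ yᵀa₃ = 3·5 + 9·3 = 42.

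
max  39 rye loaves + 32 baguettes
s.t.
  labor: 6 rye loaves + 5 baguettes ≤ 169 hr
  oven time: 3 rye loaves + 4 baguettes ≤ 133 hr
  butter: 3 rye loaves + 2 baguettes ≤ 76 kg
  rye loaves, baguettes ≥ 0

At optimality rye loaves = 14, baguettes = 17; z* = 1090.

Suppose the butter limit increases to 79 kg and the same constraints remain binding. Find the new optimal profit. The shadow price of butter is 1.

Δb = 3, so new z* = 1090 + (1)·(3) = 1090 + 3 = 1093.

1093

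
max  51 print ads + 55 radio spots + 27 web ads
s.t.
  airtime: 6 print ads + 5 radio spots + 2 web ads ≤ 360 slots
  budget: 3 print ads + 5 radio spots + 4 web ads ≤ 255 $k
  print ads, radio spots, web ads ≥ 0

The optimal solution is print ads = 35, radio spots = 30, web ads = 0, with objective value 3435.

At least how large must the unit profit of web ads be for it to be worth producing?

32

Both airtime and budget are binding at x*.
From A_Bᵀ y = c: 6·y_airtime + 3·y_budget = 51; 5·y_airtime + 5·y_budget = 55.
→ y_airtime = 6 and y_budget = 5.
web ads enters the basis when its profit ≥ yᵀa₃ = 6·2 + 5·4 = 32.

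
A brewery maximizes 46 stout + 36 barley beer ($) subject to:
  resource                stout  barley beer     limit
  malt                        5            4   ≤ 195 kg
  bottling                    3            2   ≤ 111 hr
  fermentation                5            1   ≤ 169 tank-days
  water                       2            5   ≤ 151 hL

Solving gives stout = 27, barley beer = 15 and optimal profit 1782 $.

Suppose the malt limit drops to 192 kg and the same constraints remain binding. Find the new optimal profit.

1758

Binding: malt and bottling. Non-binding: fermentation (19 unused), water (22 unused).
By complementary slackness, y = 0 for the non-binding constraints.
From A_Bᵀ y = c: 5·y_malt + 3·y_bottling = 46; 4·y_malt + 2·y_bottling = 36.
Solving: y_malt = 8, y_bottling = 2.
Δz = y_malt·Δb = 8 × (-3) = -24, so new z* = 1782 − 24 = 1758.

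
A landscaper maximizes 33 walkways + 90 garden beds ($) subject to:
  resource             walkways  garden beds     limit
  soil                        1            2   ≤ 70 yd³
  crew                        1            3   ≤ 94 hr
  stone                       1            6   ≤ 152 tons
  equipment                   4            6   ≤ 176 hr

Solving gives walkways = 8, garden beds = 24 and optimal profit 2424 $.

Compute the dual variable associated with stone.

At the optimum: soil uses 56 of 70 (slack = 14); crew uses 80 of 94 (slack = 14); stone uses 152 of 152 (binding); equipment uses 176 of 176 (binding).
Slack constraints have shadow price 0 (complementary slackness).
From A_Bᵀ y = c: 1·y_stone + 4·y_equipment = 33; 6·y_stone + 6·y_equipment = 90.
Solving: y_stone = 9, y_equipment = 6.
Shadow price of stone = 9.

9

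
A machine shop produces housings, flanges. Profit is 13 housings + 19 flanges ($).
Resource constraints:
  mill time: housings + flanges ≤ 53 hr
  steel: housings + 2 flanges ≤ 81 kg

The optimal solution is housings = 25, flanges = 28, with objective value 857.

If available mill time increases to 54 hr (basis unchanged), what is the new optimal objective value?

864

Check each constraint at x*: mill time 53/53 (tight); steel 81/81 (tight).
The binding rows give the dual system: 1·y_mill time + 1·y_steel = 13 and 1·y_mill time + 2·y_steel = 19.
This yields shadow prices y_mill time = 7, y_steel = 6.
Δz = y_mill time·Δb = 7 × (1) = 7, so new z* = 857 + 7 = 864.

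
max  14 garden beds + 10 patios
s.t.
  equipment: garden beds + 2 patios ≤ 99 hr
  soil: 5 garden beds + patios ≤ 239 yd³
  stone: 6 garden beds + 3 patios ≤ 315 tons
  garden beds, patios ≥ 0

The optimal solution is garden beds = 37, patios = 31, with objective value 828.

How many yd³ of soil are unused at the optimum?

23

soil used = 5·37 + 1·31 = 216; slack = 239 − 216 = 23.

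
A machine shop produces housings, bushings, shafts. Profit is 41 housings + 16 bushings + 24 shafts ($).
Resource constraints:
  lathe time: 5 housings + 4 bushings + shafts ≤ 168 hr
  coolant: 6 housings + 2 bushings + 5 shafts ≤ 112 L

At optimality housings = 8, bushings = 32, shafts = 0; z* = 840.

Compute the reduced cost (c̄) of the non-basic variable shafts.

-7

At the optimum: lathe time uses 168 of 168 (binding); coolant uses 112 of 112 (binding).
From A_Bᵀ y = c: 5·y_lathe time + 6·y_coolant = 41; 4·y_lathe time + 2·y_coolant = 16.
Solving: y_lathe time = 1, y_coolant = 6.
Reduced cost of shafts: c₃ − yᵀa₃ = 24 − (1·1 + 6·5) = 24 − 31 = -7.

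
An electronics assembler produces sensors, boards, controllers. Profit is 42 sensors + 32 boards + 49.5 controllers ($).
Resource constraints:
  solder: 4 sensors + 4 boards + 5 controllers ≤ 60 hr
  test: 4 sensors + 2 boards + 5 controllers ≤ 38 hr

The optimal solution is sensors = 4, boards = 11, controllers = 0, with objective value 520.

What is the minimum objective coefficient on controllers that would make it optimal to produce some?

52.5

Both solder and test are binding at x*.
From A_Bᵀ y = c: 4·y_solder + 4·y_test = 42; 4·y_solder + 2·y_test = 32.
Solving: y_solder = 5.5, y_test = 5.
controllers enters the basis when its profit ≥ yᵀa₃ = 5.5·5 + 5·5 = 52.5.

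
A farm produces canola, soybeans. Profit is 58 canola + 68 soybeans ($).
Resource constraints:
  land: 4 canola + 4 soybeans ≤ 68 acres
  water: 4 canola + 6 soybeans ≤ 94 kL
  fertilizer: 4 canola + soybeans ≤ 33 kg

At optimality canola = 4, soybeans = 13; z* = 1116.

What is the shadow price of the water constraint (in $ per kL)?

5

Binding: land and water. Non-binding: fertilizer (4 unused).
By complementary slackness, y = 0 for the non-binding constraint.
The binding rows give the dual system: 4·y_land + 4·y_water = 58 and 4·y_land + 6·y_water = 68.
→ y_land = 9.5 and y_water = 5.
Shadow price of water = 5.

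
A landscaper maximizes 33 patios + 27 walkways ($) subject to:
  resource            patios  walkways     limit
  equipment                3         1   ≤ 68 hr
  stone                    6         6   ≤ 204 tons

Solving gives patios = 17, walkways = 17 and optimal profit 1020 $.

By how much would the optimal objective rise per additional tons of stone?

4

Both equipment and stone are binding at x*.
The binding rows give the dual system: 3·y_equipment + 6·y_stone = 33 and 1·y_equipment + 6·y_stone = 27.
Solving: y_equipment = 3, y_stone = 4.
Shadow price of stone = 4.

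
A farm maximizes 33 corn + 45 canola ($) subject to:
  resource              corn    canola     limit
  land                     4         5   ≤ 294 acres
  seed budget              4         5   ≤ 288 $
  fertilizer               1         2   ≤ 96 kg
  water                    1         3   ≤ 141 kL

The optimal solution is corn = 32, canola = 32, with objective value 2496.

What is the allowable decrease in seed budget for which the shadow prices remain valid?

Binding constraints: seed budget, fertilizer. The basis is B = [[4,5],[1,2]] with det 3.
Per unit decrease in seed budget, x* moves by d = (-0.6667, 0.3333).
The basis stays optimal until water becomes binding; allowable decrease = 39 $.

39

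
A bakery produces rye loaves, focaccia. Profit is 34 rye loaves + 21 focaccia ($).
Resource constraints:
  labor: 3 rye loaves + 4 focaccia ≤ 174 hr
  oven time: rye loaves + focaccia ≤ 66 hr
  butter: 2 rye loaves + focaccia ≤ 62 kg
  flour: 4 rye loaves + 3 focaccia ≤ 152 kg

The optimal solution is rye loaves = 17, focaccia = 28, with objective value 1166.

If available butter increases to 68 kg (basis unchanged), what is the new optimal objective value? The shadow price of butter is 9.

Δb = 6, so new z* = 1166 + (9)·(6) = 1166 + 54 = 1220.

1220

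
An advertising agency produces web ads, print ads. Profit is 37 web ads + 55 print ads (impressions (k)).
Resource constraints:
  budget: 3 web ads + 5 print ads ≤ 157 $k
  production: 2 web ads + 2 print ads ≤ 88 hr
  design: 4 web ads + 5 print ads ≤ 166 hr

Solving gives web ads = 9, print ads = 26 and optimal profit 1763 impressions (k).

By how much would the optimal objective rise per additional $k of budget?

Binding: budget and design. Non-binding: production (18 unused).
Slack constraints have shadow price 0 (complementary slackness).
From A_Bᵀ y = c: 3·y_budget + 4·y_design = 37; 5·y_budget + 5·y_design = 55.
Solving: y_budget = 7, y_design = 4.
Shadow price of budget = 7.

7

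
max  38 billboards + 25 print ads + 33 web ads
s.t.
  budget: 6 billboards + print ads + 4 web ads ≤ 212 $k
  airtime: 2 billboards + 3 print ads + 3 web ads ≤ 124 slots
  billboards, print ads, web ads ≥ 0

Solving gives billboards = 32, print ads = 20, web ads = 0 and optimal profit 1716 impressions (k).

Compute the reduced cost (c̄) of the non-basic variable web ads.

-4

Both budget and airtime are binding at x*.
From A_Bᵀ y = c: 6·y_budget + 2·y_airtime = 38; 1·y_budget + 3·y_airtime = 25.
Solving: y_budget = 4, y_airtime = 7.
Reduced cost of web ads: c₃ − yᵀa₃ = 33 − (4·4 + 7·3) = 33 − 37 = -4.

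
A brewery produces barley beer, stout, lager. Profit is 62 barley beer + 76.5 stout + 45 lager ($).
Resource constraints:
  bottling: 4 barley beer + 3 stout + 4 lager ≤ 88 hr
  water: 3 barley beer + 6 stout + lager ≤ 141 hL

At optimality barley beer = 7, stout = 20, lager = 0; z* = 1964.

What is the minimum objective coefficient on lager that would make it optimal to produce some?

Both bottling and water are binding at x*.
From A_Bᵀ y = c: 4·y_bottling + 3·y_water = 62; 3·y_bottling + 6·y_water = 76.5.
→ y_bottling = 9.5 and y_water = 8.
lager enters the basis when its profit ≥ yᵀa₃ = 9.5·4 + 8·1 = 46.

46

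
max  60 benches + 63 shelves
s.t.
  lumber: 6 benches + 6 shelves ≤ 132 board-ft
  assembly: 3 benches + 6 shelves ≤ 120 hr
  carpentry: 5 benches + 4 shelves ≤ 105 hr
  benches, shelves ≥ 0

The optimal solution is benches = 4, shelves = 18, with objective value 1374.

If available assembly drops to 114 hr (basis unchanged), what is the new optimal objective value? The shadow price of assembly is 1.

Δb = -6, so new z* = 1374 + (1)·(-6) = 1374 − 6 = 1368.

1368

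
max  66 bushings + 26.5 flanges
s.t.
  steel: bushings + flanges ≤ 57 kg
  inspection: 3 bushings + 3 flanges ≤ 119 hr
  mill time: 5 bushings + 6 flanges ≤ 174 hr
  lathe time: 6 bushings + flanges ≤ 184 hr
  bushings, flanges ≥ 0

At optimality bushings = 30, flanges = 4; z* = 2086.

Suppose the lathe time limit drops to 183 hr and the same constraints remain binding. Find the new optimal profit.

Check each constraint at x*: steel 34/57 (slack 23); inspection 102/119 (slack 17); mill time 174/174 (tight); lathe time 184/184 (tight).
Since steel, inspection are not tight, their duals are 0.
Dual feasibility on the basic columns requires 5·y_mill time + 6·y_lathe time = 66, 6·y_mill time + 1·y_lathe time = 26.5.
This yields shadow prices y_mill time = 3, y_lathe time = 8.5.
Δz = y_lathe time·Δb = 8.5 × (-1) = -8.5, so new z* = 2086 − 8.5 = 2077.5.

2077.5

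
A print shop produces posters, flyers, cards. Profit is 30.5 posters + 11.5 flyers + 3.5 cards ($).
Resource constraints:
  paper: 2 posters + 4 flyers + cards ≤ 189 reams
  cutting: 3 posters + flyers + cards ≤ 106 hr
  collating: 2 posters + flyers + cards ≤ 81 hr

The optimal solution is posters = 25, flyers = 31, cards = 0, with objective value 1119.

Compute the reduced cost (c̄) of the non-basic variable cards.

At the optimum: paper uses 174 of 189 (slack = 15); cutting uses 106 of 106 (binding); collating uses 81 of 81 (binding).
Slack constraints have shadow price 0 (complementary slackness).
Dual feasibility on the basic columns requires 3·y_cutting + 2·y_collating = 30.5, 1·y_cutting + 1·y_collating = 11.5.
Solving: y_cutting = 7.5, y_collating = 4.
Reduced cost of cards: c₃ − yᵀa₃ = 3.5 − (7.5·1 + 4·1) = 3.5 − 11.5 = -8.

-8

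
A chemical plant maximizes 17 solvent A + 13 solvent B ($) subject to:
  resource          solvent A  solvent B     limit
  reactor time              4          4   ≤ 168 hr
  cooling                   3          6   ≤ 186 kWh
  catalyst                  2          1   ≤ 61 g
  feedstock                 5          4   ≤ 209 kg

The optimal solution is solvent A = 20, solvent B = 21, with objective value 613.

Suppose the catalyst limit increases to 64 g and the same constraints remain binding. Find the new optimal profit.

Check each constraint at x*: reactor time 164/168 (slack 4); cooling 186/186 (tight); catalyst 61/61 (tight); feedstock 184/209 (slack 25).
By complementary slackness, y = 0 for the non-binding constraints.
From A_Bᵀ y = c: 3·y_cooling + 2·y_catalyst = 17; 6·y_cooling + 1·y_catalyst = 13.
This yields shadow prices y_cooling = 1, y_catalyst = 7.
Δz = y_catalyst·Δb = 7 × (3) = 21, so new z* = 613 + 21 = 634.

634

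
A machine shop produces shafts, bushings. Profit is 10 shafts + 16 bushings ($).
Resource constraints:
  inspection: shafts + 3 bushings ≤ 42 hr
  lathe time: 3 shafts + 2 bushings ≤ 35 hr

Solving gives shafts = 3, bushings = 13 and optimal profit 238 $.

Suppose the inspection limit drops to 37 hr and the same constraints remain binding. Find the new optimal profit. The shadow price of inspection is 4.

218

Δb = -5, so new z* = 238 + (4)·(-5) = 238 − 20 = 218.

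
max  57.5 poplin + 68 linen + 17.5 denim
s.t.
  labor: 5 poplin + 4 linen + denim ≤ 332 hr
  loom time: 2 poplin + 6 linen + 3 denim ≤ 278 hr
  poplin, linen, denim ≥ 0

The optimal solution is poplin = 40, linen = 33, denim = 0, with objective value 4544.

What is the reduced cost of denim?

At the optimum: labor uses 332 of 332 (binding); loom time uses 278 of 278 (binding).
From A_Bᵀ y = c: 5·y_labor + 2·y_loom time = 57.5; 4·y_labor + 6·y_loom time = 68.
Solving: y_labor = 9.5, y_loom time = 5.
Reduced cost of denim: c₃ − yᵀa₃ = 17.5 − (9.5·1 + 5·3) = 17.5 − 24.5 = -7.

-7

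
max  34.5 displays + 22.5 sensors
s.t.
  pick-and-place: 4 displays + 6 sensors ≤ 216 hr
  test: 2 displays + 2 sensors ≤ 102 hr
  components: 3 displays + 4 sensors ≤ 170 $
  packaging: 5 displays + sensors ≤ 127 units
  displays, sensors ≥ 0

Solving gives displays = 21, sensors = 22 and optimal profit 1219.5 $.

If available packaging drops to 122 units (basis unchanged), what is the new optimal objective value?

At the optimum: pick-and-place uses 216 of 216 (binding); test uses 86 of 102 (slack = 16); components uses 151 of 170 (slack = 19); packaging uses 127 of 127 (binding).
Slack constraints have shadow price 0 (complementary slackness).
Dual feasibility on the basic columns requires 4·y_pick-and-place + 5·y_packaging = 34.5, 6·y_pick-and-place + 1·y_packaging = 22.5.
This yields shadow prices y_pick-and-place = 3, y_packaging = 4.5.
Δz = y_packaging·Δb = 4.5 × (-5) = -22.5, so new z* = 1219.5 − 22.5 = 1197.

1197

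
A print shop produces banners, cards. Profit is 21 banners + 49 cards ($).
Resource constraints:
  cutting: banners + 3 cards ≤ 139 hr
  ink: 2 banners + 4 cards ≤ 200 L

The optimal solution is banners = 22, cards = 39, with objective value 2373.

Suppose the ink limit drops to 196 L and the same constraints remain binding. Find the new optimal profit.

At the optimum: cutting uses 139 of 139 (binding); ink uses 200 of 200 (binding).
The binding rows give the dual system: 1·y_cutting + 2·y_ink = 21 and 3·y_cutting + 4·y_ink = 49.
→ y_cutting = 7 and y_ink = 7.
Δz = y_ink·Δb = 7 × (-4) = -28, so new z* = 2373 − 28 = 2345.

2345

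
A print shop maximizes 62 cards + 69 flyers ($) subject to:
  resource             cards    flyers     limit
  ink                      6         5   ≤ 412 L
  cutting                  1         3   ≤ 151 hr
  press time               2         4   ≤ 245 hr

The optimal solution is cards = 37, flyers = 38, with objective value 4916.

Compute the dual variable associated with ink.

9

Binding: ink and cutting. Non-binding: press time (19 unused).
By complementary slackness, y = 0 for the non-binding constraint.
Dual feasibility on the basic columns requires 6·y_ink + 1·y_cutting = 62, 5·y_ink + 3·y_cutting = 69.
→ y_ink = 9 and y_cutting = 8.
Shadow price of ink = 9.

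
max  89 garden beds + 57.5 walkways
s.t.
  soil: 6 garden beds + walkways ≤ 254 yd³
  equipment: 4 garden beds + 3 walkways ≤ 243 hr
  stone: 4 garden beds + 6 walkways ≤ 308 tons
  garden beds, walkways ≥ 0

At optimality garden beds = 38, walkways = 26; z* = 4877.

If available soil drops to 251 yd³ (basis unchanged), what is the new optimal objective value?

Check each constraint at x*: soil 254/254 (tight); equipment 230/243 (slack 13); stone 308/308 (tight).
Slack constraints have shadow price 0 (complementary slackness).
From A_Bᵀ y = c: 6·y_soil + 4·y_stone = 89; 1·y_soil + 6·y_stone = 57.5.
This yields shadow prices y_soil = 9.5, y_stone = 8.
Δz = y_soil·Δb = 9.5 × (-3) = -28.5, so new z* = 4877 − 28.5 = 4848.5.

4848.5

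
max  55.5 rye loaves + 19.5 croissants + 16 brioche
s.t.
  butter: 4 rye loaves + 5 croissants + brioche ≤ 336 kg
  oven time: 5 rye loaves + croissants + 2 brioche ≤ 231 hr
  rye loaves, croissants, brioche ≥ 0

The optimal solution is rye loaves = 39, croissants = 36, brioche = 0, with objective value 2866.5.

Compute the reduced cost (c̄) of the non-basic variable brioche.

-5

Check each constraint at x*: butter 336/336 (tight); oven time 231/231 (tight).
The binding rows give the dual system: 4·y_butter + 5·y_oven time = 55.5 and 5·y_butter + 1·y_oven time = 19.5.
→ y_butter = 2 and y_oven time = 9.5.
Reduced cost of brioche: c₃ − yᵀa₃ = 16 − (2·1 + 9.5·2) = 16 − 21 = -5.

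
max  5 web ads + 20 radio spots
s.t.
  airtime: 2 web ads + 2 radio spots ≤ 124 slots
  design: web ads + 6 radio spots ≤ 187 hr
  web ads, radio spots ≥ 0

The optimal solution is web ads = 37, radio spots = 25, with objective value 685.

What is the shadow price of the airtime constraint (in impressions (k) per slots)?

Both airtime and design are binding at x*.
From A_Bᵀ y = c: 2·y_airtime + 1·y_design = 5; 2·y_airtime + 6·y_design = 20.
Solving: y_airtime = 1, y_design = 3.
Shadow price of airtime = 1.

1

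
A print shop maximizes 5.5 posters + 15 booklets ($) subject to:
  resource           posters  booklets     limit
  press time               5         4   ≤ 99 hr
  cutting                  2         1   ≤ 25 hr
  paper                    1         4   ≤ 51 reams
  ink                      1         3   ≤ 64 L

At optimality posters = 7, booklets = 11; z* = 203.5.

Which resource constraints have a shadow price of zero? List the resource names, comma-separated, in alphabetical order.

ink, press time

press time: 79/99 (slack 20)
cutting: 25/25 (binding)
paper: 51/51 (binding)
ink: 40/64 (slack 24)
By complementary slackness, a constraint with positive slack has shadow price 0 → ink, press time.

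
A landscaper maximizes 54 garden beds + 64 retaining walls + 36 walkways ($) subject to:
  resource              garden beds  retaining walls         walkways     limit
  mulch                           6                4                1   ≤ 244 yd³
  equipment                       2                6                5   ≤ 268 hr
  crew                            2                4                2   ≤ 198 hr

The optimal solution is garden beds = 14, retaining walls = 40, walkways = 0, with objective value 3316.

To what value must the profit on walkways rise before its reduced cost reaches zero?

At the optimum: mulch uses 244 of 244 (binding); equipment uses 268 of 268 (binding); crew uses 188 of 198 (slack = 10).
Slack constraints have shadow price 0 (complementary slackness).
Dual feasibility on the basic columns requires 6·y_mulch + 2·y_equipment = 54, 4·y_mulch + 6·y_equipment = 64.
Solving: y_mulch = 7, y_equipment = 6.
walkways enters the basis when its profit ≥ yᵀa₃ = 7·1 + 6·5 = 37.

37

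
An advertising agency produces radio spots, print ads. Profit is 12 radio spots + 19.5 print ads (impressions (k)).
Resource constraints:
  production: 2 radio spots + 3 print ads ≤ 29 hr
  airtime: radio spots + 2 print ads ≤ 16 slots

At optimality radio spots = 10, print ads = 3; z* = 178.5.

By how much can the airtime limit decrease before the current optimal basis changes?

1.5

Binding constraints: production, airtime. The basis is B = [[2,3],[1,2]] with det 1.
Per unit decrease in airtime, x* moves by d = (3, -2).
The basis stays optimal until print ads reaches 0; allowable decrease = 1.5 slots.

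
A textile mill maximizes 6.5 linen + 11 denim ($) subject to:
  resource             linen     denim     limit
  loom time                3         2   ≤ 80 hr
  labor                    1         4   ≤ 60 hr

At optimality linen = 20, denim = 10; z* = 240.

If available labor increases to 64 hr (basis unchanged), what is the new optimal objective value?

Both loom time and labor are binding at x*.
From A_Bᵀ y = c: 3·y_loom time + 1·y_labor = 6.5; 2·y_loom time + 4·y_labor = 11.
Solving: y_loom time = 1.5, y_labor = 2.
Δz = y_labor·Δb = 2 × (4) = 8, so new z* = 240 + 8 = 248.

248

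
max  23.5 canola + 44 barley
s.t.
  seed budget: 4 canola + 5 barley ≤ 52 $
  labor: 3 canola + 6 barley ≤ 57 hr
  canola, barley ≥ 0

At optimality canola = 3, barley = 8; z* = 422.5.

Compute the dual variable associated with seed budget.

1

Both seed budget and labor are binding at x*.
Dual feasibility on the basic columns requires 4·y_seed budget + 3·y_labor = 23.5, 5·y_seed budget + 6·y_labor = 44.
This yields shadow prices y_seed budget = 1, y_labor = 6.5.
Shadow price of seed budget = 1.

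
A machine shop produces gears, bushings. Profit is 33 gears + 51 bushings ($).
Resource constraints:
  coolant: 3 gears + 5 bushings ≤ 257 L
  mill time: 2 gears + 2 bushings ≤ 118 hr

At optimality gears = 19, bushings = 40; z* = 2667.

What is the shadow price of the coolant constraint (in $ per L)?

Both coolant and mill time are binding at x*.
Dual feasibility on the basic columns requires 3·y_coolant + 2·y_mill time = 33, 5·y_coolant + 2·y_mill time = 51.
This yields shadow prices y_coolant = 9, y_mill time = 3.
Shadow price of coolant = 9.

9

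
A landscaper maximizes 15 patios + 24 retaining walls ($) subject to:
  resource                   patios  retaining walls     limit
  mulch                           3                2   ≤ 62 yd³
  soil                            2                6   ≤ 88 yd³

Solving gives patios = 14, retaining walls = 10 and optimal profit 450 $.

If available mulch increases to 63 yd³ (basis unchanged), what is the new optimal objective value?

Check each constraint at x*: mulch 62/62 (tight); soil 88/88 (tight).
From A_Bᵀ y = c: 3·y_mulch + 2·y_soil = 15; 2·y_mulch + 6·y_soil = 24.
Solving: y_mulch = 3, y_soil = 3.
Δz = y_mulch·Δb = 3 × (1) = 3, so new z* = 450 + 3 = 453.

453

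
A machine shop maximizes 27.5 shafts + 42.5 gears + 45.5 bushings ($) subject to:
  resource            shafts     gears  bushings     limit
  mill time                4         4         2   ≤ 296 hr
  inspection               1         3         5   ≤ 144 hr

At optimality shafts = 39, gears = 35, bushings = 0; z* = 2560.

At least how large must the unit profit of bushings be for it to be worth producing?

47.5

At the optimum: mill time uses 296 of 296 (binding); inspection uses 144 of 144 (binding).
The binding rows give the dual system: 4·y_mill time + 1·y_inspection = 27.5 and 4·y_mill time + 3·y_inspection = 42.5.
This yields shadow prices y_mill time = 5, y_inspection = 7.5.
bushings enters the basis when its profit ≥ yᵀa₃ = 5·2 + 7.5·5 = 47.5.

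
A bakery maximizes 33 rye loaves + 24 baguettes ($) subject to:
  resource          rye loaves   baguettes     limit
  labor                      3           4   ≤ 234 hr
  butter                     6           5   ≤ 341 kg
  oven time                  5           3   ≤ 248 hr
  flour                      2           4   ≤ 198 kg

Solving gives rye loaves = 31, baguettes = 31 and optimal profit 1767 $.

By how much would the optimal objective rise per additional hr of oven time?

3

Check each constraint at x*: labor 217/234 (slack 17); butter 341/341 (tight); oven time 248/248 (tight); flour 186/198 (slack 12).
Slack constraints have shadow price 0 (complementary slackness).
Dual feasibility on the basic columns requires 6·y_butter + 5·y_oven time = 33, 5·y_butter + 3·y_oven time = 24.
→ y_butter = 3 and y_oven time = 3.
Shadow price of oven time = 3.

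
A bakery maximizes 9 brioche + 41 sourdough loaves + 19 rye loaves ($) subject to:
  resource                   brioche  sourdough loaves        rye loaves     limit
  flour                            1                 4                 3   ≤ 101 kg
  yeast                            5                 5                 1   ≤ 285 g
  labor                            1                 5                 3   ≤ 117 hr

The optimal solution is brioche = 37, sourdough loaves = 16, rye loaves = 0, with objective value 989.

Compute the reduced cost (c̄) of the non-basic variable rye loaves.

Binding: flour and labor. Non-binding: yeast (20 unused).
Slack constraints have shadow price 0 (complementary slackness).
From A_Bᵀ y = c: 1·y_flour + 1·y_labor = 9; 4·y_flour + 5·y_labor = 41.
This yields shadow prices y_flour = 4, y_labor = 5.
Reduced cost of rye loaves: c₃ − yᵀa₃ = 19 − (4·3 + 5·3) = 19 − 27 = -8.

-8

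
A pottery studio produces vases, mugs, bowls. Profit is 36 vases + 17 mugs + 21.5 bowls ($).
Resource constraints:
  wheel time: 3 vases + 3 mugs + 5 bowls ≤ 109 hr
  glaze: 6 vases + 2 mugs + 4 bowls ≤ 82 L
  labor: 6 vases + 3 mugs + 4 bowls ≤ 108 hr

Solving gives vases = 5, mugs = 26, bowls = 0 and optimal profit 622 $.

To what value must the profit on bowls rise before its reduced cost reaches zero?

Check each constraint at x*: wheel time 93/109 (slack 16); glaze 82/82 (tight); labor 108/108 (tight).
Since wheel time is not tight, its dual is 0.
Dual feasibility on the basic columns requires 6·y_glaze + 6·y_labor = 36, 2·y_glaze + 3·y_labor = 17.
This yields shadow prices y_glaze = 1, y_labor = 5.
bowls enters the basis when its profit ≥ yᵀa₃ = 1·4 + 5·4 = 24.

24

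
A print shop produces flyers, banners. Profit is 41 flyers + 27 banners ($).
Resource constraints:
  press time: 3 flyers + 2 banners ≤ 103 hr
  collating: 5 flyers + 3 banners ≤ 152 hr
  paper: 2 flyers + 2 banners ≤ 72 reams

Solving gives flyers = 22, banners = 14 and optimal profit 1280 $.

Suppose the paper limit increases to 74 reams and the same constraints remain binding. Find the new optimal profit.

Check each constraint at x*: press time 94/103 (slack 9); collating 152/152 (tight); paper 72/72 (tight).
By complementary slackness, y = 0 for the non-binding constraint.
The binding rows give the dual system: 5·y_collating + 2·y_paper = 41 and 3·y_collating + 2·y_paper = 27.
This yields shadow prices y_collating = 7, y_paper = 3.
Δz = y_paper·Δb = 3 × (2) = 6, so new z* = 1280 + 6 = 1286.

1286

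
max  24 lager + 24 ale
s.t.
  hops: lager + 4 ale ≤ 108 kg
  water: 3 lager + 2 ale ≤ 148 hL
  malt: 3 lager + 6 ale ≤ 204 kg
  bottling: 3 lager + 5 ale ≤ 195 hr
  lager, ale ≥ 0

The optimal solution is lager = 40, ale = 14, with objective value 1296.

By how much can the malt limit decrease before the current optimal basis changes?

Binding constraints: water, malt. The basis is B = [[3,2],[3,6]] with det 12.
Per unit decrease in malt, x* moves by d = (0.1667, -0.25).
The basis stays optimal until ale reaches 0; allowable decrease = 56 kg.

56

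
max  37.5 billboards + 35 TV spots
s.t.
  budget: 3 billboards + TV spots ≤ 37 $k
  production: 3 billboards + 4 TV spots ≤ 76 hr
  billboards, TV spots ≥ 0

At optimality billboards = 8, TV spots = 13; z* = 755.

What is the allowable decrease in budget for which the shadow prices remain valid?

Binding constraints: budget, production. The basis is B = [[3,1],[3,4]] with det 9.
Per unit decrease in budget, x* moves by d = (-0.4444, 0.3333).
The basis stays optimal until billboards reaches 0; allowable decrease = 18 $k.

18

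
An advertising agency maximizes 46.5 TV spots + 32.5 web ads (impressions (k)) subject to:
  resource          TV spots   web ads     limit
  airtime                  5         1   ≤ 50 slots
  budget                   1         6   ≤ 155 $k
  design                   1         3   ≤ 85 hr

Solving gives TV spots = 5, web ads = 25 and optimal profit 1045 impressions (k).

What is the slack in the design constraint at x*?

design used = 1·5 + 3·25 = 80; slack = 85 − 80 = 5.

5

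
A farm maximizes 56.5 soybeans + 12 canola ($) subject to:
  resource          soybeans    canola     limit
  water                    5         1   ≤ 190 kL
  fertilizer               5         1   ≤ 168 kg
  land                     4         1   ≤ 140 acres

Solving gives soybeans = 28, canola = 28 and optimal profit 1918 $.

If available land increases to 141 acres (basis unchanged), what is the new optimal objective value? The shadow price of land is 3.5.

1921.5

Δb = 1, so new z* = 1918 + (3.5)·(1) = 1918 + 3.5 = 1921.5.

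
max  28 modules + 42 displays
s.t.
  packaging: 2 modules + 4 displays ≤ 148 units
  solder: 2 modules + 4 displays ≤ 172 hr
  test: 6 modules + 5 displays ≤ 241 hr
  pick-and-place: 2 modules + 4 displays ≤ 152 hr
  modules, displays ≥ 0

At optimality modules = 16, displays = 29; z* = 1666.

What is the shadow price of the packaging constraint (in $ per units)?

Binding: packaging and test. Non-binding: solder (24 unused), pick-and-place (4 unused).
By complementary slackness, y = 0 for the non-binding constraints.
From A_Bᵀ y = c: 2·y_packaging + 6·y_test = 28; 4·y_packaging + 5·y_test = 42.
→ y_packaging = 8 and y_test = 2.
Shadow price of packaging = 8.

8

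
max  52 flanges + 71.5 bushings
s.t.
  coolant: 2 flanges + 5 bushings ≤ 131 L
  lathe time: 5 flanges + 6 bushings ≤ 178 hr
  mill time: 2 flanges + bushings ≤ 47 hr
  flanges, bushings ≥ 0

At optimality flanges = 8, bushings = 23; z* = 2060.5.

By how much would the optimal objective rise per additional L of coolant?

Check each constraint at x*: coolant 131/131 (tight); lathe time 178/178 (tight); mill time 39/47 (slack 8).
Since mill time is not tight, its dual is 0.
From A_Bᵀ y = c: 2·y_coolant + 5·y_lathe time = 52; 5·y_coolant + 6·y_lathe time = 71.5.
Solving: y_coolant = 3.5, y_lathe time = 9.
Shadow price of coolant = 3.5.

3.5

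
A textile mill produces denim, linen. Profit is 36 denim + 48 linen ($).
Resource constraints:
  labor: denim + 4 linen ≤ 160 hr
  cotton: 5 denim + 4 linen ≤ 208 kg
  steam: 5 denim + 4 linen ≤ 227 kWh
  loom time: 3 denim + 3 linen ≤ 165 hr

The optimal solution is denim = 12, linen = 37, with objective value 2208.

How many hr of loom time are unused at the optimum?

loom time used = 3·12 + 3·37 = 147; slack = 165 − 147 = 18.

18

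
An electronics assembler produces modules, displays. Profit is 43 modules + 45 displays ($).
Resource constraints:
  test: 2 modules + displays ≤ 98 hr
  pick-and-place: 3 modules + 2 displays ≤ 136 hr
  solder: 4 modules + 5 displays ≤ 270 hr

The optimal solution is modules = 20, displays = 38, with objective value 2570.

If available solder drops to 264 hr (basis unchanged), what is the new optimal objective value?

At the optimum: test uses 78 of 98 (slack = 20); pick-and-place uses 136 of 136 (binding); solder uses 270 of 270 (binding).
By complementary slackness, y = 0 for the non-binding constraint.
The binding rows give the dual system: 3·y_pick-and-place + 4·y_solder = 43 and 2·y_pick-and-place + 5·y_solder = 45.
→ y_pick-and-place = 5 and y_solder = 7.
Δz = y_solder·Δb = 7 × (-6) = -42, so new z* = 2570 − 42 = 2528.

2528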